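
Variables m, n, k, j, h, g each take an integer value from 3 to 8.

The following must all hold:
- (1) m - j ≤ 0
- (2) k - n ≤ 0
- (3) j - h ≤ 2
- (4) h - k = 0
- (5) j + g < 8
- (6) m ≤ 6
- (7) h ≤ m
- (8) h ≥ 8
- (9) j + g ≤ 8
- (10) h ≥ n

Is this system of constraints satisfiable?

Unsatisfiable

From constraints 7 and 8: m ≥ h and h ≥ 8, so m ≥ 8. From constraint 6: m ≤ 6. But 6 < 8, so no value of m works.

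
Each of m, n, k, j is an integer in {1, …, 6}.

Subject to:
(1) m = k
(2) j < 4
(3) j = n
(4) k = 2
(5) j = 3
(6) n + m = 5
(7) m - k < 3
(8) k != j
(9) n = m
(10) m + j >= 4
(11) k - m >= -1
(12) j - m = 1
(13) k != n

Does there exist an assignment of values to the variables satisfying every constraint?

Unsatisfiable

Constraint 5 fixes j = 3 and constraint 4 fixes k = 2. Constraints 1, 3, and 9 give j = n = m = k, so j = k. But 3 ≠ 2 — contradiction.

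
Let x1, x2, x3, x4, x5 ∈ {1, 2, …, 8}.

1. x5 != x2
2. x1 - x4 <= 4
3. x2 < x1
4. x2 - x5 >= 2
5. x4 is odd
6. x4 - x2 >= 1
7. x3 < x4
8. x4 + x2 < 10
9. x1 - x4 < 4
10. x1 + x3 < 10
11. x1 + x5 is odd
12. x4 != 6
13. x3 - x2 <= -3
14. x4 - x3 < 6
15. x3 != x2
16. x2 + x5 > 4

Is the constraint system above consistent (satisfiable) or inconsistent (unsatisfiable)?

Take x1 = 6, x2 = 4, x3 = 1, x4 = 5, x5 = 1. Then constraint 2: x1 - x4 = 1; constraint 4: x2 - x5 = 3, and every other listed constraint is also met.

Satisfiable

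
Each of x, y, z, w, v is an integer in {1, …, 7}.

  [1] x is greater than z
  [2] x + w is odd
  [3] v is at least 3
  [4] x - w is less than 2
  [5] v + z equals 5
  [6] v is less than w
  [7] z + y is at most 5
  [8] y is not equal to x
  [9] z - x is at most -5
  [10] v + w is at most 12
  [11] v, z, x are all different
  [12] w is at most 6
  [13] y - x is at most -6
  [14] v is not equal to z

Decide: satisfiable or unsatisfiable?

Take x = 7, y = 1, z = 1, w = 6, v = 4. Then constraint 4: x - w = 1; constraint 5: v + z = 5; constraint 7: z + y = 2, and every other listed constraint is also met.

Satisfiable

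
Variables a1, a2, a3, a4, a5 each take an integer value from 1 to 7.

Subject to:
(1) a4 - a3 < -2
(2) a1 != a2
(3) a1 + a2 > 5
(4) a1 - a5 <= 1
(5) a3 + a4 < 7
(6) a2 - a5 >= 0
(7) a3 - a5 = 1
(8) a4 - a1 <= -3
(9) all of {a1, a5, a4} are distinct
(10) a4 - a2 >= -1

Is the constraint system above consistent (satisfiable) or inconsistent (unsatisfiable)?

Unsatisfiable

Constraints 4, 6, 8, and 10 give a2 − a5 ≥ 0, a5 − a1 ≥ -1, a1 − a4 ≥ 3, a4 − a2 ≥ -1.
Adding all 4 inequalities: the left sides telescope to 0, and the right sides sum to 0 + (-1) + 3 + (-1) = 1. So 0 ≥ 1, which is false.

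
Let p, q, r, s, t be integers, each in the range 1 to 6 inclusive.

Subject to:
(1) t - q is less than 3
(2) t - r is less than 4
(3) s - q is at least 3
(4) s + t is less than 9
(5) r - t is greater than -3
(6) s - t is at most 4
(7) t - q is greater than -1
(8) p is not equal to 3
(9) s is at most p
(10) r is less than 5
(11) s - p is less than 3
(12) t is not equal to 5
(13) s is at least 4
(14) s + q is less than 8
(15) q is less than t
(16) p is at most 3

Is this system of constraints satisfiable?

From constraints 9 and 13: p ≥ s and s ≥ 4, so p ≥ 4. From constraint 16: p ≤ 3. But 3 < 4, so no value of p works.

Unsatisfiable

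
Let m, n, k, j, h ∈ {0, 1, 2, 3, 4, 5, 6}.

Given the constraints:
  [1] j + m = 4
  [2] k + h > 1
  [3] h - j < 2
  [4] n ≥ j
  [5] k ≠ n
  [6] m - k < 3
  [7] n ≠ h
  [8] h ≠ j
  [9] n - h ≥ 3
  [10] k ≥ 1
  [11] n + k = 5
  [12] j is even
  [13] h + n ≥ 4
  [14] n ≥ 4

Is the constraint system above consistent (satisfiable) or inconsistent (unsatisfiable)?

Try m = 2, n = 4, k = 1, j = 2, h = 1.
Check constraint 1: j + m = 4; constraint 2: k + h = 2; constraint 3: h - j = -1. The remaining constraints are straightforward to verify.

Satisfiable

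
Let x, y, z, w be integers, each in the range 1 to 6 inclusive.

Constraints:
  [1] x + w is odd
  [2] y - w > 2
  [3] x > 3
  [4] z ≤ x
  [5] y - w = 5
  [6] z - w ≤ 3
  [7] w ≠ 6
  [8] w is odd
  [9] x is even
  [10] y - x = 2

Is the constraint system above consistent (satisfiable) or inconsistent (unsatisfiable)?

Take x = 4, y = 6, z = 1, w = 1. Then constraint 2: y - w = 5; constraint 5: y - w = 5, and every other listed constraint is also met.

Satisfiable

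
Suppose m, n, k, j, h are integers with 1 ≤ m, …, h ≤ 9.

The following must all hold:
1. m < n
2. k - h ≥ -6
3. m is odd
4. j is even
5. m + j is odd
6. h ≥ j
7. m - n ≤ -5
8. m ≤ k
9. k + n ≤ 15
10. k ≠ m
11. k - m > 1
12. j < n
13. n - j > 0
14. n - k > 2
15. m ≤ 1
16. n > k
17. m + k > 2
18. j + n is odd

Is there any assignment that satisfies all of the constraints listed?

The assignment m = 1, n = 9, k = 4, j = 8, h = 8 works:
  constraint 2 holds since k - h = -4.
  constraint 7 holds since m - n = -8.
The rest check out directly.

Satisfiable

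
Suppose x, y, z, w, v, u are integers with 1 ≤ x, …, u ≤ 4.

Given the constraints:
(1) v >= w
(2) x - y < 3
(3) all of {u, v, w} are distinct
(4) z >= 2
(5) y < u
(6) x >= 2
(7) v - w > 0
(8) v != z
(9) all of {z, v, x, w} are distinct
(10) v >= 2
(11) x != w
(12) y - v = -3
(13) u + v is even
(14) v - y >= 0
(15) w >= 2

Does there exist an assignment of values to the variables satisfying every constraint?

Unsatisfiable

Constraints 4, 6, 10, and 15 confine each of z, v, x, w to the 3 values {2, …, 4} (the domain already gives each ≤ 4).
Constraint 9 requires all 4 of them to be distinct, but only 3 values are available — impossible by the pigeonhole principle.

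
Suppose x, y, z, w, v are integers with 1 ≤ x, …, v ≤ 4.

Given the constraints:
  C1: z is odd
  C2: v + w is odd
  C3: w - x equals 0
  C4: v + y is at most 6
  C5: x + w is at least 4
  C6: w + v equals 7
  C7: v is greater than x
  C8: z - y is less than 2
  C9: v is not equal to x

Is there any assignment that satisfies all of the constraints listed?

Satisfiable

One satisfying assignment is x = 3, y = 2, z = 3, w = 3, v = 4.
For the less obvious constraints — constraint 3: w - x = 0; constraint 4: v + y = 6; constraint 5: x + w = 6 — and the others hold by inspection.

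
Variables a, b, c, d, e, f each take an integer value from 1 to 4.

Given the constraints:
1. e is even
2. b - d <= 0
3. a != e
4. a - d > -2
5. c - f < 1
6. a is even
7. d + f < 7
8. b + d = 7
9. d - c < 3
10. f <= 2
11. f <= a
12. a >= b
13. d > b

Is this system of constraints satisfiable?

Try a = 4, b = 3, c = 2, d = 4, e = 2, f = 2.
Check constraint 2: b - d = -1; constraint 4: a - d = 0. The remaining constraints are straightforward to verify.

Satisfiable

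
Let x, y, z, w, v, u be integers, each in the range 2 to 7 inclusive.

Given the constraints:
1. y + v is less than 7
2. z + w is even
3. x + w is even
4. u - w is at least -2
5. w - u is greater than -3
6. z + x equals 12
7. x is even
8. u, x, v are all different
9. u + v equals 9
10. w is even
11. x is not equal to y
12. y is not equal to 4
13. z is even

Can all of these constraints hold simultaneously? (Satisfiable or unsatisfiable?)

Satisfiable

One satisfying assignment is x = 6, y = 3, z = 6, w = 6, v = 2, u = 7.
For the less obvious constraints — constraint 1: y + v = 5; constraint 4: u - w = 1 — and the others hold by inspection.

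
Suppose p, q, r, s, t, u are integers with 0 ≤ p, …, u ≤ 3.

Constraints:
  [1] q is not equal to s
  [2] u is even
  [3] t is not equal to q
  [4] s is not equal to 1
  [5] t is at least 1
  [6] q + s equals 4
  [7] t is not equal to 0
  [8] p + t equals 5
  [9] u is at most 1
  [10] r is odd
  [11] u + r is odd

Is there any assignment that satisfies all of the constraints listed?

Satisfiable

The assignment p = 2, q = 1, r = 3, s = 3, t = 3, u = 0 works:
  constraint 2 holds since u = 0 is even.
  constraint 6 holds since q + s = 4.
  constraint 8 holds since p + t = 5.
The rest check out directly.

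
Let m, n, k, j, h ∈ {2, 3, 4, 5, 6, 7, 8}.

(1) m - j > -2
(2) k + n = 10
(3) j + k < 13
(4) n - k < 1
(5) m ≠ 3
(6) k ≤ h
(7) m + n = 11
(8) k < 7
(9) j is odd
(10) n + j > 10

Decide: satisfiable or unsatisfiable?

Try m = 6, n = 5, k = 5, j = 7, h = 5.
Check constraint 1: m - j = -1; constraint 2: k + n = 10. The remaining constraints are straightforward to verify.

Satisfiable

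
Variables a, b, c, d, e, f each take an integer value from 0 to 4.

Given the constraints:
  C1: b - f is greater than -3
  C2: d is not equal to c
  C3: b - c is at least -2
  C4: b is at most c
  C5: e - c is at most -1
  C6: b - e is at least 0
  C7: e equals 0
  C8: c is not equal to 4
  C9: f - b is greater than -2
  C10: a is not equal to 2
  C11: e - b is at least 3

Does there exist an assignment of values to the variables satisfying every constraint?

Unsatisfiable

Constraints 3, 5, and 11 give e − b ≥ 3, b − c ≥ -2, c − e ≥ 1.
Adding all 3 inequalities: the left sides telescope to 0, and the right sides sum to 3 + (-2) + 1 = 2. So 0 ≥ 2, which is false.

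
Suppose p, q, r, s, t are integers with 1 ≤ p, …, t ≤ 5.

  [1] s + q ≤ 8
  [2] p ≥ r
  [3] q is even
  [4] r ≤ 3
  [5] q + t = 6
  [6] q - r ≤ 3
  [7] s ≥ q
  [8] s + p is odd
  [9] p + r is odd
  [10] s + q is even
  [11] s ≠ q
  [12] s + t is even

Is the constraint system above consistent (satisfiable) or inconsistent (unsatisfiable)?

One satisfying assignment is p = 5, q = 2, r = 2, s = 4, t = 4.
For the less obvious constraints — constraint 1: s + q = 6; constraint 5: q + t = 6 — and the others hold by inspection.

Satisfiable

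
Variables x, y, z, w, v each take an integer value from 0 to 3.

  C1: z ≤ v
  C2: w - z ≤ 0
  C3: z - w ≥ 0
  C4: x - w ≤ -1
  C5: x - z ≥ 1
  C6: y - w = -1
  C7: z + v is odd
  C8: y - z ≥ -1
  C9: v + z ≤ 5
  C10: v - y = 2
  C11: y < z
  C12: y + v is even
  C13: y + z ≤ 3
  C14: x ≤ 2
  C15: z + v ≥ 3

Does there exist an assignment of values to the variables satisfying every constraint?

Unsatisfiable

Constraints 2, 4, and 5 give x − z ≥ 1, z − w ≥ 0, w − x ≥ 1.
Adding all 3 inequalities: the left sides telescope to 0, and the right sides sum to 1 + 0 + 1 = 2. So 0 ≥ 2, which is false.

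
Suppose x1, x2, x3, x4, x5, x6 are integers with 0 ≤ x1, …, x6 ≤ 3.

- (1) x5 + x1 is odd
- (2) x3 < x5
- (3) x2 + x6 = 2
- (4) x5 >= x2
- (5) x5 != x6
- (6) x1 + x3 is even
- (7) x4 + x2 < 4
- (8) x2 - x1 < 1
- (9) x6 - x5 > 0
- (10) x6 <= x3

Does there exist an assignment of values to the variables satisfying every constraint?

Unsatisfiable

Constraints 2, 9, and 10 give x6 ≤ x3, x3 < x5, x5 < x6. Chaining: x6 ≤ x3 < x5 < x6, which forces x6 < x6 — impossible.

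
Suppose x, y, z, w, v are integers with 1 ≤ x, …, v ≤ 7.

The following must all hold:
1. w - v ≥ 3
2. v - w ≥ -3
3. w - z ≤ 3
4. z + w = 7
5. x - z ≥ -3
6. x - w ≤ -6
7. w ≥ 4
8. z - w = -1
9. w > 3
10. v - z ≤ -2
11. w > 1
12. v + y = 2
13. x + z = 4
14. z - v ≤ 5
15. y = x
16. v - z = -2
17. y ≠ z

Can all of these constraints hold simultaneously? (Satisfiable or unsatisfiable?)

Constraints 2, 5, 6, and 10 give x − z ≥ -3, z − v ≥ 2, v − w ≥ -3, w − x ≥ 6.
Adding all 4 inequalities: the left sides telescope to 0, and the right sides sum to (-3) + 2 + (-3) + 6 = 2. So 0 ≥ 2, which is false.

Unsatisfiable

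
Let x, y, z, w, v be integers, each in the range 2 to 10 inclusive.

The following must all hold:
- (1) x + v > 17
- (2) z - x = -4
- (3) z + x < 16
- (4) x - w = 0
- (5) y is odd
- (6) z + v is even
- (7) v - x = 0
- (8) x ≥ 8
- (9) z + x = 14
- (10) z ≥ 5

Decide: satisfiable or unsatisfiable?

The assignment x = 9, y = 5, z = 5, w = 9, v = 9 works:
  constraint 1 holds since x + v = 18.
  constraint 2 holds since z - x = -4.
  constraint 3 holds since z + x = 14.
The rest check out directly.

Satisfiable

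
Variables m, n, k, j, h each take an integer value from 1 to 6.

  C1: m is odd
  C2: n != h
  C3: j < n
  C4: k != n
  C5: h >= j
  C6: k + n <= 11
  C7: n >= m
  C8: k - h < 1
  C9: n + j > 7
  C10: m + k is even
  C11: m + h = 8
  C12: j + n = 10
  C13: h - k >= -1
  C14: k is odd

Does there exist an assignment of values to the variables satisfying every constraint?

Satisfiable

Setting (m, n, k, j, h) = (3, 6, 3, 4, 5) satisfies everything: constraint 6: k + n = 9; constraint 8: k - h = -2, and the others follow.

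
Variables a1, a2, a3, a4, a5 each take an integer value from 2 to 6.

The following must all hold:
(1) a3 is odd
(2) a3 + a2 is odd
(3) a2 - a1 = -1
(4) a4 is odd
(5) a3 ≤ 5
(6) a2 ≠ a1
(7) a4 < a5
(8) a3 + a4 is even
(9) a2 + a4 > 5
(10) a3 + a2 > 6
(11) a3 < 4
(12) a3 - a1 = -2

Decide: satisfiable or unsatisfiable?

Satisfiable

Take a1 = 5, a2 = 4, a3 = 3, a4 = 3, a5 = 4. Then constraint 3: a2 - a1 = -1; constraint 9: a2 + a4 = 7, and every other listed constraint is also met.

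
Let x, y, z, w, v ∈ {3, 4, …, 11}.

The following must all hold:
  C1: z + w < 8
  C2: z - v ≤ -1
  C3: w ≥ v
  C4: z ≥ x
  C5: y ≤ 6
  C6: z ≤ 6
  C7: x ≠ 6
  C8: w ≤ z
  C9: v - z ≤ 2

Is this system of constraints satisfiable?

Unsatisfiable

Constraints 2, 3, and 8 give v ≤ w, w ≤ z, z < v. Chaining: v ≤ w ≤ z < v, which forces v < v — impossible.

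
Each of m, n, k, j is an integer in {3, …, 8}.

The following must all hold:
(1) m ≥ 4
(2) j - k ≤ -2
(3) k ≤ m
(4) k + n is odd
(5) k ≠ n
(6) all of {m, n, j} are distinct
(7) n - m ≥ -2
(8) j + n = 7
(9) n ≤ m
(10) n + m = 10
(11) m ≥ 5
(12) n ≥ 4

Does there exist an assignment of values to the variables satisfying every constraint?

Try m = 6, n = 4, k = 5, j = 3.
Check constraint 2: j - k = -2; constraint 7: n - m = -2; constraint 8: j + n = 7. The remaining constraints are straightforward to verify.

Satisfiable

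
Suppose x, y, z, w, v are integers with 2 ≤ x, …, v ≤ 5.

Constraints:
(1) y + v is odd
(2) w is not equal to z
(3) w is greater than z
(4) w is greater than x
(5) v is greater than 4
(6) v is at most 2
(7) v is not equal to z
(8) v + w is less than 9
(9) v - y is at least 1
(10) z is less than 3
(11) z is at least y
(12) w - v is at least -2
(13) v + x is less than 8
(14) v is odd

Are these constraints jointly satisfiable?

Unsatisfiable

From constraint 5: v ≥ 5. From constraint 6: v ≤ 2. But 2 < 5, so no value of v works.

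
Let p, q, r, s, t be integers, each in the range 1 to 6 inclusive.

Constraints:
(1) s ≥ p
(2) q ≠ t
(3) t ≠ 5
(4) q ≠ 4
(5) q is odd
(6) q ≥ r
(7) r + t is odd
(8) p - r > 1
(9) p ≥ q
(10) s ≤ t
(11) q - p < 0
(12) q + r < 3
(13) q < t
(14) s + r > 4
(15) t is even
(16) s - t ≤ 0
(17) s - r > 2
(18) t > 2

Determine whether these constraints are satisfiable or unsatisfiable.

Satisfiable

One satisfying assignment is p = 3, q = 1, r = 1, s = 5, t = 6.
For the less obvious constraints — constraint 8: p - r = 2; constraint 11: q - p = -2; constraint 12: q + r = 2 — and the others hold by inspection.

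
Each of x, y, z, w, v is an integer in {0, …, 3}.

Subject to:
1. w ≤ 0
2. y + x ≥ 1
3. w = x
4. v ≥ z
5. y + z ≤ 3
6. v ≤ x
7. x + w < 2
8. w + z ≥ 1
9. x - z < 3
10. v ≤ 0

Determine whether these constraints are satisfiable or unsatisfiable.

Unsatisfiable

From constraint 1: w ≤ 0. From constraints 4 and 10: z ≤ v ≤ 0. Hence w + z ≤ 0. But constraint 8 requires w + z ≥ 1, and 1 > 0. Contradiction.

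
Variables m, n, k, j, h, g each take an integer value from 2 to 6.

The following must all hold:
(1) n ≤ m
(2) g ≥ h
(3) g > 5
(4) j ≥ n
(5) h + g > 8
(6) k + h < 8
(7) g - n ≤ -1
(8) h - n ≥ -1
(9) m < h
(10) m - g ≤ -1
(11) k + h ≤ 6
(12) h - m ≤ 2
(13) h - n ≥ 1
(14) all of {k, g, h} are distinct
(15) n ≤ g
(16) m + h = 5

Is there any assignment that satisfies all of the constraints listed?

Unsatisfiable

Constraints 7, 10, 12, and 13 give g − m ≥ 1, m − h ≥ -2, h − n ≥ 1, n − g ≥ 1.
Adding all 4 inequalities: the left sides telescope to 0, and the right sides sum to 1 + (-2) + 1 + 1 = 1. So 0 ≥ 1, which is false.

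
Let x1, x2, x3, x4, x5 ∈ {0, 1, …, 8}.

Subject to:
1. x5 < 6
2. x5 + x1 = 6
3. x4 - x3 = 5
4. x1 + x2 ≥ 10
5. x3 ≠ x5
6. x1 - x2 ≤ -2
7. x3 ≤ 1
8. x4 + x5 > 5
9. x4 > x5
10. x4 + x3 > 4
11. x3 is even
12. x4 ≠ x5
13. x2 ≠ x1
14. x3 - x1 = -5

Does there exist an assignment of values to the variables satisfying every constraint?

Satisfiable

Take x1 = 5, x2 = 8, x3 = 0, x4 = 5, x5 = 1. Then constraint 2: x5 + x1 = 6; constraint 3: x4 - x3 = 5, and every other listed constraint is also met.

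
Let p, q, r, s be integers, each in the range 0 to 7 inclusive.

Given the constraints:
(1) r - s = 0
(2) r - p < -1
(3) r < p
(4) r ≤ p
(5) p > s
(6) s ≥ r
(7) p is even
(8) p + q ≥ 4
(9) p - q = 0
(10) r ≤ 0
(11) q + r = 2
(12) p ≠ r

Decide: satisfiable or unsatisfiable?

Try p = 2, q = 2, r = 0, s = 0.
Check constraint 1: r - s = 0; constraint 2: r - p = -2. The remaining constraints are straightforward to verify.

Satisfiable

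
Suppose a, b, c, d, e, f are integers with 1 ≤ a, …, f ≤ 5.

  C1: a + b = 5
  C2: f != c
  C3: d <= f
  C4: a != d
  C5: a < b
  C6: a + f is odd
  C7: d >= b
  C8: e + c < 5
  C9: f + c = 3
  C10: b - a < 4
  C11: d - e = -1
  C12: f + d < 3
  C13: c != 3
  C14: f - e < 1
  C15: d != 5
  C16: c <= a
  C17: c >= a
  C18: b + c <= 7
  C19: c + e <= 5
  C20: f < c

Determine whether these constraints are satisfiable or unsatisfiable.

Constraints 3, 5, 7, 16, and 20 give d ≤ f, f < c, c ≤ a, a < b, b ≤ d. Chaining: d ≤ f < c ≤ a < b ≤ d, which forces d < d — impossible.

Unsatisfiable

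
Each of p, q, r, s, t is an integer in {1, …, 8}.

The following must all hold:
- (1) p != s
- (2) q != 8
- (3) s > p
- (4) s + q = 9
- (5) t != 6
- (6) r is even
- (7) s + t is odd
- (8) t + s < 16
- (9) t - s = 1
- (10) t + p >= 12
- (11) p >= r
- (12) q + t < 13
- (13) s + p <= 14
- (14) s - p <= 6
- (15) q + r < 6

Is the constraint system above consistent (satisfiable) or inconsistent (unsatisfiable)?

Take p = 4, q = 2, r = 2, s = 7, t = 8. Then constraint 4: s + q = 9; constraint 8: t + s = 15, and every other listed constraint is also met.

Satisfiable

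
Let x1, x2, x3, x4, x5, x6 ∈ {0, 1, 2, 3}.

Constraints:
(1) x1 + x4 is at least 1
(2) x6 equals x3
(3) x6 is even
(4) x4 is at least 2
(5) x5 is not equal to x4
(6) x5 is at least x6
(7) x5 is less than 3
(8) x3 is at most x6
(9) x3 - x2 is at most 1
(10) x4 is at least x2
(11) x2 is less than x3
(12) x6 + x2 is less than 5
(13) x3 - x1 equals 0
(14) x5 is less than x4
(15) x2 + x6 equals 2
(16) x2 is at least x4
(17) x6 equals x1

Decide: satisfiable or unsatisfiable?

Unsatisfiable

Constraints 6, 8, 11, 14, and 16 give x2 < x3, x3 ≤ x6, x6 ≤ x5, x5 < x4, x4 ≤ x2. Chaining: x2 < x3 ≤ x6 ≤ x5 < x4 ≤ x2, which forces x2 < x2 — impossible.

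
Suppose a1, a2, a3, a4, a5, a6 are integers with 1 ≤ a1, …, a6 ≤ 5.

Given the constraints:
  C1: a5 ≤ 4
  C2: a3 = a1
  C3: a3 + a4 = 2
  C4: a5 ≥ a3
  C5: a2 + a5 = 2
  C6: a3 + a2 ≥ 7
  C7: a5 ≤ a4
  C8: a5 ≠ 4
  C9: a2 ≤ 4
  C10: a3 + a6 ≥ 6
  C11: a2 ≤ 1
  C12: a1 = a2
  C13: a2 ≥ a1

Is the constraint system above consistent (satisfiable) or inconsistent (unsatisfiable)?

Unsatisfiable

From constraints 1 and 4: a3 ≤ a5 ≤ 4. From constraint 11: a2 ≤ 1. Hence a3 + a2 ≤ 5. But constraint 6 requires a3 + a2 ≥ 7, and 7 > 5. Contradiction.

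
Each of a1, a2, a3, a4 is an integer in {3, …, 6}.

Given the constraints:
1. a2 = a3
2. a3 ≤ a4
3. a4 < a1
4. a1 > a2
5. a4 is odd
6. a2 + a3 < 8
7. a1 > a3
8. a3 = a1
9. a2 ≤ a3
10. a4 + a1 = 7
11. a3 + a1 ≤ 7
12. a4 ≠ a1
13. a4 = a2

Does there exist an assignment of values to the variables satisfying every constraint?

From constraints 1, 8, and 13, a4 = a2 = a3 = a1, so a4 = a1. But constraint 12 says a4 ≠ a1. Contradiction.

Unsatisfiable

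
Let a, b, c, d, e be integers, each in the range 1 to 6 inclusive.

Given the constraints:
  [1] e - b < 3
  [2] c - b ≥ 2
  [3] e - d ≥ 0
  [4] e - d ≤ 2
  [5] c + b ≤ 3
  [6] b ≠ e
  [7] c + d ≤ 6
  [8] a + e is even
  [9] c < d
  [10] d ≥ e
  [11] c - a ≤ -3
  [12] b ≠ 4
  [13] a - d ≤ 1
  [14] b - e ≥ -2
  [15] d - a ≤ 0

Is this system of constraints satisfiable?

Unsatisfiable

Constraints 2, 3, 11, 13, and 14 give b − e ≥ -2, e − d ≥ 0, d − a ≥ -1, a − c ≥ 3, c − b ≥ 2.
Adding all 5 inequalities: the left sides telescope to 0, and the right sides sum to (-2) + 0 + (-1) + 3 + 2 = 2. So 0 ≥ 2, which is false.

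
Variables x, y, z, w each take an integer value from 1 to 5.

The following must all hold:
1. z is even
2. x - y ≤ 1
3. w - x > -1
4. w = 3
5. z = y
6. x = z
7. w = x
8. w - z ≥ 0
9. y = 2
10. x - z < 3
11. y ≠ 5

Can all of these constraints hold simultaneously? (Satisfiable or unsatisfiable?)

Constraint 4 fixes w = 3 and constraint 9 fixes y = 2. Constraints 5, 6, and 7 give w = x = z = y, so w = y. But 3 ≠ 2 — contradiction.

Unsatisfiable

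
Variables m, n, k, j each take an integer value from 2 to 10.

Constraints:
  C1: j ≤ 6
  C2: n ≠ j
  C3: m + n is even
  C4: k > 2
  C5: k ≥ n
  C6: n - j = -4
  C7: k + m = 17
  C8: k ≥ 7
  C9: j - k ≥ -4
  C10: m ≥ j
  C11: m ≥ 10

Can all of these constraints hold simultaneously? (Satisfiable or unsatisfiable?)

Satisfiable

One satisfying assignment is m = 10, n = 2, k = 7, j = 6.
For the less obvious constraints — constraint 6: n - j = -4; constraint 7: k + m = 17; constraint 9: j - k = -1 — and the others hold by inspection.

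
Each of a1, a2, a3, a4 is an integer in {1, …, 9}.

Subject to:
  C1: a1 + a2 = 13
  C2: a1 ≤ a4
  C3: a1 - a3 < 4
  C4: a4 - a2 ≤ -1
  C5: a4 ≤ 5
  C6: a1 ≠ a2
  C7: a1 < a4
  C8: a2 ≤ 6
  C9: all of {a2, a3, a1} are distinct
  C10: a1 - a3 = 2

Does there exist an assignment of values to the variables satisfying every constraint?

Unsatisfiable

From constraints 2 and 5: a1 ≤ a4 ≤ 5. From constraint 8: a2 ≤ 6. Hence a1 + a2 ≤ 11. But constraint 1 requires a1 + a2 = 13, and 13 > 11. Contradiction.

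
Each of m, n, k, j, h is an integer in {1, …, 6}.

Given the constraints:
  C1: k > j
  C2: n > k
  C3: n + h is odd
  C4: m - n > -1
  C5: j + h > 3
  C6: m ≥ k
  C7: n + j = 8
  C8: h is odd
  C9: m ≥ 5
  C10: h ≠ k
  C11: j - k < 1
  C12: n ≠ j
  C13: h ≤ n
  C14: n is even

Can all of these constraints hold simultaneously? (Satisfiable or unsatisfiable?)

Satisfiable

Take m = 6, n = 6, k = 4, j = 2, h = 3. Then constraint 4: m - n = 0; constraint 5: j + h = 5, and every other listed constraint is also met.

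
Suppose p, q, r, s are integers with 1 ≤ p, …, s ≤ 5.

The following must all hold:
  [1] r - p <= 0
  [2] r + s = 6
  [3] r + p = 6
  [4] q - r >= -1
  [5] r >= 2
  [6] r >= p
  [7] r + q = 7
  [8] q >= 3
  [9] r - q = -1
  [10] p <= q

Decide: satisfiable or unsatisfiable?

Satisfiable

Take p = 3, q = 4, r = 3, s = 3. Then constraint 1: r - p = 0; constraint 2: r + s = 6; constraint 3: r + p = 6, and every other listed constraint is also met.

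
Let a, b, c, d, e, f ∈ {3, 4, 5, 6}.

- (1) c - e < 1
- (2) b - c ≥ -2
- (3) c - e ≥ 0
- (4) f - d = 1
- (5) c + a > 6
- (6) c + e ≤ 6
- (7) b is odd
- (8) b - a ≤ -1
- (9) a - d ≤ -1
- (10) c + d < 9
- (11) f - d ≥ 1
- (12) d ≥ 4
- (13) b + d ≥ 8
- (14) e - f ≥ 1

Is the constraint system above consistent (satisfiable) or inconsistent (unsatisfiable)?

Constraints 2, 3, 8, 9, 11, and 14 give d − a ≥ 1, a − b ≥ 1, b − c ≥ -2, c − e ≥ 0, e − f ≥ 1, f − d ≥ 1.
Adding all 6 inequalities: the left sides telescope to 0, and the right sides sum to 1 + 1 + (-2) + 0 + 1 + 1 = 2. So 0 ≥ 2, which is false.

Unsatisfiable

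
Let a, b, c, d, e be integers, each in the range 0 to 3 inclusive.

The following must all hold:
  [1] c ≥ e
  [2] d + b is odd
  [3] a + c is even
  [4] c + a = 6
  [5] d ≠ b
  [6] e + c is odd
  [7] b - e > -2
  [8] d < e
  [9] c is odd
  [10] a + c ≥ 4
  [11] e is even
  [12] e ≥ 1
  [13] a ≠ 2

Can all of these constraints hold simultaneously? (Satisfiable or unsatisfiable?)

Setting (a, b, c, d, e) = (3, 3, 3, 0, 2) satisfies everything: constraint 4: c + a = 6; constraint 7: b - e = 1, and the others follow.

Satisfiable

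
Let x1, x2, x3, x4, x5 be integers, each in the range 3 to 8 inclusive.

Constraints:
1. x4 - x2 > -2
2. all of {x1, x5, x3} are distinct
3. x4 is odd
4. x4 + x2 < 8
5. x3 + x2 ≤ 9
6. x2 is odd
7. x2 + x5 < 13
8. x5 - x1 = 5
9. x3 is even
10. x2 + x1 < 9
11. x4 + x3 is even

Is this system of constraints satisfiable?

Unsatisfiable

Constraint 3 makes x4 odd and constraint 9 makes x3 even, so x4 + x3 must be odd. Constraint 11 says x4 + x3 is even — contradiction.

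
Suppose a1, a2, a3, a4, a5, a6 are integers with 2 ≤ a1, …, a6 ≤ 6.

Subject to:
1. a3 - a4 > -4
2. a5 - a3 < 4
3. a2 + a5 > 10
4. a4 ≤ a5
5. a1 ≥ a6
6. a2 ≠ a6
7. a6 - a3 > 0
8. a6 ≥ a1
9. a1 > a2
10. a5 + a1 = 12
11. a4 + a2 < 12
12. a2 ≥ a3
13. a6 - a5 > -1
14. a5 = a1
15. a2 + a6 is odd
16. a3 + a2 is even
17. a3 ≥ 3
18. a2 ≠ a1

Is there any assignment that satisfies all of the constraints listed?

Satisfiable

Take a1 = 6, a2 = 5, a3 = 5, a4 = 6, a5 = 6, a6 = 6. Then constraint 1: a3 - a4 = -1; constraint 2: a5 - a3 = 1; constraint 3: a2 + a5 = 11, and every other listed constraint is also met.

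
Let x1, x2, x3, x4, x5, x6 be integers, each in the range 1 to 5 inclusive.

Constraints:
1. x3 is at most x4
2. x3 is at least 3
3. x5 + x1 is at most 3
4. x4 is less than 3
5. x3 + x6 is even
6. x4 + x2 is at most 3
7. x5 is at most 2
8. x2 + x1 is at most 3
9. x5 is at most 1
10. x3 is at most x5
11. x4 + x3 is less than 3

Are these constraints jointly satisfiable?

From constraints 2 and 10: x5 ≥ x3 and x3 ≥ 3, so x5 ≥ 3. From constraint 7: x5 ≤ 2. But 2 < 3, so no value of x5 works.

Unsatisfiable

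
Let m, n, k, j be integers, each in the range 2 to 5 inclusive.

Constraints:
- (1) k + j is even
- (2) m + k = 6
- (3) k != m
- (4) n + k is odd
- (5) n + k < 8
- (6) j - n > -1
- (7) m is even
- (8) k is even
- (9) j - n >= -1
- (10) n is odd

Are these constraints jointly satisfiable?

Satisfiable

The assignment m = 2, n = 3, k = 4, j = 4 works:
  constraint 2 holds since m + k = 6.
  constraint 5 holds since n + k = 7.
The rest check out directly.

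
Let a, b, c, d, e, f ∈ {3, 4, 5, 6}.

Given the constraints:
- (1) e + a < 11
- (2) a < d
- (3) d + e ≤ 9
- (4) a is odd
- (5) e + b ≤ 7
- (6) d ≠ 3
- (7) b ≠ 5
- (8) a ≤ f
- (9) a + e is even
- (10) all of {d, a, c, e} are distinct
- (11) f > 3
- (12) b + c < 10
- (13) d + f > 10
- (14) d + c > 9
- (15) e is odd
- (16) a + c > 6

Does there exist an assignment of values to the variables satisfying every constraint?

Satisfiable

Setting (a, b, c, d, e, f) = (5, 4, 4, 6, 3, 6) satisfies everything: constraint 1: e + a = 8; constraint 3: d + e = 9; constraint 5: e + b = 7, and the others follow.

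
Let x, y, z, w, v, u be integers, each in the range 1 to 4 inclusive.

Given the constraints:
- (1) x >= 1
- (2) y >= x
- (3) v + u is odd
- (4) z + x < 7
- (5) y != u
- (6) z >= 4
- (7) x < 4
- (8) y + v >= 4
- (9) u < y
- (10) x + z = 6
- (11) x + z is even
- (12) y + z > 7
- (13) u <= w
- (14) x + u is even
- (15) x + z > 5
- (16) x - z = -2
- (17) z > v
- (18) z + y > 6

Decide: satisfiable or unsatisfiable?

Satisfiable

Take x = 2, y = 4, z = 4, w = 4, v = 1, u = 2. Then constraint 4: z + x = 6; constraint 8: y + v = 5, and every other listed constraint is also met.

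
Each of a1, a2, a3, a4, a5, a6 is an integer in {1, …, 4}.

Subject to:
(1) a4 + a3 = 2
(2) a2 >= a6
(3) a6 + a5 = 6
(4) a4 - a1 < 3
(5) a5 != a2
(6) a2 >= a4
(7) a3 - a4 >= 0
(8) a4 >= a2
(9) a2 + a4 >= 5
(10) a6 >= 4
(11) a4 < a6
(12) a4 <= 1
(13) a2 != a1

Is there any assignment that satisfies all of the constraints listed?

Unsatisfiable

From constraints 2 and 10: a2 ≥ a6 and a6 ≥ 4, so a2 ≥ 4. From constraints 8 and 12: a2 ≤ a4 and a4 ≤ 1, so a2 ≤ 1. But 1 < 4, so no value of a2 works.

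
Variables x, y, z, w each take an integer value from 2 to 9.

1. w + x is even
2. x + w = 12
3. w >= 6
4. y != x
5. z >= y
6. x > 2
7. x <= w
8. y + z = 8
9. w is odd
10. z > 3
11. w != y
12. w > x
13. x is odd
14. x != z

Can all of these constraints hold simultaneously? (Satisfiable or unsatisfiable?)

The assignment x = 5, y = 4, z = 4, w = 7 works:
  constraint 1 holds since w + x = 12 is even.
  constraint 2 holds since x + w = 12.
  constraint 8 holds since y + z = 8.
The rest check out directly.

Satisfiable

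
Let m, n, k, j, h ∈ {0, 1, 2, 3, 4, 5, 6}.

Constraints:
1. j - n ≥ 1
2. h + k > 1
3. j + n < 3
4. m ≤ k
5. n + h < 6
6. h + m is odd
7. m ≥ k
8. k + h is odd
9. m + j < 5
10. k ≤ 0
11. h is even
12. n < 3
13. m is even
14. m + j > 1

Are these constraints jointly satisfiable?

Unsatisfiable

Constraint 11 makes h even and constraint 13 makes m even, so h + m must be even. Constraint 6 says h + m is odd — contradiction.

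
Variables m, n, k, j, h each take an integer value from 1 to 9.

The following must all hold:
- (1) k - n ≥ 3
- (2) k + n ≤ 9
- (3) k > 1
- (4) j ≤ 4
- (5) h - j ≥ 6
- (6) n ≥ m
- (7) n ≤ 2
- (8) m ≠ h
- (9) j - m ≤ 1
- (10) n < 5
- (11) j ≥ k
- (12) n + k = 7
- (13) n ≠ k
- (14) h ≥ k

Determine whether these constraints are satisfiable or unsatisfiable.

Unsatisfiable

From constraint 7: n ≤ 2. From constraints 4 and 11: k ≤ j ≤ 4. Hence n + k ≤ 6. But constraint 12 requires n + k = 7, and 7 > 6. Contradiction.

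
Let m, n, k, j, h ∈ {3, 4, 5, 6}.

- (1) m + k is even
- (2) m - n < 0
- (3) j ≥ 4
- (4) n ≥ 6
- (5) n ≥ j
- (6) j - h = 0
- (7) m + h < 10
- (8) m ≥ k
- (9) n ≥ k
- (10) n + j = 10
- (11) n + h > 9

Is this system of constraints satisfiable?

Take m = 5, n = 6, k = 5, j = 4, h = 4. Then constraint 2: m - n = -1; constraint 6: j - h = 0; constraint 7: m + h = 9, and every other listed constraint is also met.

Satisfiable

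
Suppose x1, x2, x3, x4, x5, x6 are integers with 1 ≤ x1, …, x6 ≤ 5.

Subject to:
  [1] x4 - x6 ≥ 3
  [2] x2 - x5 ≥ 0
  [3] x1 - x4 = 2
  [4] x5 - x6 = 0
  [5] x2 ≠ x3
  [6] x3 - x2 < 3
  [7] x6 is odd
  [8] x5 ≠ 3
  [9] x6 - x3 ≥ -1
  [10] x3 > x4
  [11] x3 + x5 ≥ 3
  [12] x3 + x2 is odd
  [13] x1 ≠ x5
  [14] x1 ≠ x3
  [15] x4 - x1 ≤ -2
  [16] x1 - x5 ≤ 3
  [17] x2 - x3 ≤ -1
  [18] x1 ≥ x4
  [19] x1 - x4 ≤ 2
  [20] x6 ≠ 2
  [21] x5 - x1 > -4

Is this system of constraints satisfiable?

Unsatisfiable

Constraints 1, 2, 9, 15, 16, and 17 give x4 − x6 ≥ 3, x6 − x3 ≥ -1, x3 − x2 ≥ 1, x2 − x5 ≥ 0, x5 − x1 ≥ -3, x1 − x4 ≥ 2.
Adding all 6 inequalities: the left sides telescope to 0, and the right sides sum to 3 + (-1) + 1 + 0 + (-3) + 2 = 2. So 0 ≥ 2, which is false.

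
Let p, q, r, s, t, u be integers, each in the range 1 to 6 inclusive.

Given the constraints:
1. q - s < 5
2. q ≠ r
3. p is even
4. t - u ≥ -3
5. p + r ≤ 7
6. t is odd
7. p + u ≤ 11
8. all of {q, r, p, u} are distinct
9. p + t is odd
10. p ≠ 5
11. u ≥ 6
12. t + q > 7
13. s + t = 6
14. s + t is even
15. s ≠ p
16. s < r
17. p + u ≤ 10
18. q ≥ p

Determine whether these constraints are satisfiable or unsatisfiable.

Satisfiable

Try p = 4, q = 5, r = 2, s = 1, t = 5, u = 6.
Check constraint 1: q - s = 4; constraint 4: t - u = -1; constraint 5: p + r = 6. The remaining constraints are straightforward to verify.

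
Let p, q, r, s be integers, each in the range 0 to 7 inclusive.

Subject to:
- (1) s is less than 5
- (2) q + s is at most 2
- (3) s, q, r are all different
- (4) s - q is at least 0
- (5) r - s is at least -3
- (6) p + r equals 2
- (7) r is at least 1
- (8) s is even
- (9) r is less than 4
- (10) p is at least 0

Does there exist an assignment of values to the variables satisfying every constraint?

Satisfiable

Setting (p, q, r, s) = (1, 0, 1, 2) satisfies everything: constraint 2: q + s = 2; constraint 4: s - q = 2; constraint 5: r - s = -1, and the others follow.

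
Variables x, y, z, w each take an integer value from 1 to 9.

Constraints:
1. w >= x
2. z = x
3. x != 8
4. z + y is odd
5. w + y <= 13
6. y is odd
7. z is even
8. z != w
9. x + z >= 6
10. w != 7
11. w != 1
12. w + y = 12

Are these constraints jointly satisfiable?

Satisfiable

Setting (x, y, z, w) = (4, 3, 4, 9) satisfies everything: constraint 5: w + y = 12; constraint 9: x + z = 8, and the others follow.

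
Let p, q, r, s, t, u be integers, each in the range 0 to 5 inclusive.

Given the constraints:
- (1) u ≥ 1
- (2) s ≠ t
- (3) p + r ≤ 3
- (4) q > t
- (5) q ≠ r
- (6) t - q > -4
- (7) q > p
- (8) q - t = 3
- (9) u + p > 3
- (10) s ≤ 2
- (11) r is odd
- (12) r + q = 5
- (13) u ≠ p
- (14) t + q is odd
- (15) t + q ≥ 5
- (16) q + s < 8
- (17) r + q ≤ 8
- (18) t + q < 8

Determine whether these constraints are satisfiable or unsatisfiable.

Satisfiable

Setting (p, q, r, s, t, u) = (0, 4, 1, 2, 1, 4) satisfies everything: constraint 3: p + r = 1; constraint 6: t - q = -3; constraint 8: q - t = 3, and the others follow.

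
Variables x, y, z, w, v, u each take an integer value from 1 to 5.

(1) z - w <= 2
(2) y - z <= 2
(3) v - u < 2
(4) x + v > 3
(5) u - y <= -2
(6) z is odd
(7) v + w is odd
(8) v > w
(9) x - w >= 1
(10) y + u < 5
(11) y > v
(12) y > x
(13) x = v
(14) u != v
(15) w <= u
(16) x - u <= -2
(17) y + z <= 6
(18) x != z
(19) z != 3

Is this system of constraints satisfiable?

Constraints 1, 2, 5, 9, and 16 give z − y ≥ -2, y − u ≥ 2, u − x ≥ 2, x − w ≥ 1, w − z ≥ -2.
Adding all 5 inequalities: the left sides telescope to 0, and the right sides sum to (-2) + 2 + 2 + 1 + (-2) = 1. So 0 ≥ 1, which is false.

Unsatisfiable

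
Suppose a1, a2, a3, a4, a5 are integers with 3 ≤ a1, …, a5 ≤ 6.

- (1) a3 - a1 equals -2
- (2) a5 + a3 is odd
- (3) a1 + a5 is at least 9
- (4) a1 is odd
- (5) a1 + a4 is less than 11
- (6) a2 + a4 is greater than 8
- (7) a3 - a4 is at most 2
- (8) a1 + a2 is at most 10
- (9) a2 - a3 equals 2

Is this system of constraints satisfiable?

Satisfiable

Take a1 = 5, a2 = 5, a3 = 3, a4 = 4, a5 = 4. Then constraint 1: a3 - a1 = -2; constraint 3: a1 + a5 = 9; constraint 5: a1 + a4 = 9, and every other listed constraint is also met.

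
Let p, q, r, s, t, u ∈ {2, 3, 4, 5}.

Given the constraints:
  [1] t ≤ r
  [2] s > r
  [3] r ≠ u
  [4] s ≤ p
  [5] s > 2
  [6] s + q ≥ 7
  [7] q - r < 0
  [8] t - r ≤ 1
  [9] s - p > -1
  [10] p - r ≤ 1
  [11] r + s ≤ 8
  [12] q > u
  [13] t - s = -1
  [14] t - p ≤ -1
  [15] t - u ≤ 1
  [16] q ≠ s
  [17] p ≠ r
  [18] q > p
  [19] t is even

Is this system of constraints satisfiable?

Constraints 2, 4, 7, and 18 give p < q, q < r, r < s, s ≤ p. Chaining: p < q < r < s ≤ p, which forces p < p — impossible.

Unsatisfiable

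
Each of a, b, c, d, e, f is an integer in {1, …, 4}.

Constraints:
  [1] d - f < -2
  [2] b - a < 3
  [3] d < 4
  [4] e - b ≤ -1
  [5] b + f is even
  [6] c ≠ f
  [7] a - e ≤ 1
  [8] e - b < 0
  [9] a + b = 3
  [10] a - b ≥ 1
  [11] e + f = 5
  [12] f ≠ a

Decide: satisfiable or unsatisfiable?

Unsatisfiable

Constraints 4, 7, and 10 give e − a ≥ -1, a − b ≥ 1, b − e ≥ 1.
Adding all 3 inequalities: the left sides telescope to 0, and the right sides sum to (-1) + 1 + 1 = 1. So 0 ≥ 1, which is false.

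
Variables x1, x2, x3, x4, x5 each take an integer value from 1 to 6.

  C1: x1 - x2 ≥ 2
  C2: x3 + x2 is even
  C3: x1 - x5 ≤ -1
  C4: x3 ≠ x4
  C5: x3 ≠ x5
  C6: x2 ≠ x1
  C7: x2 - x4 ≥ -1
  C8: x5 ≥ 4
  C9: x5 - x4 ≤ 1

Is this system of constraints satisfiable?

Unsatisfiable

Constraints 1, 3, 7, and 9 give x1 − x2 ≥ 2, x2 − x4 ≥ -1, x4 − x5 ≥ -1, x5 − x1 ≥ 1.
Adding all 4 inequalities: the left sides telescope to 0, and the right sides sum to 2 + (-1) + (-1) + 1 = 1. So 0 ≥ 1, which is false.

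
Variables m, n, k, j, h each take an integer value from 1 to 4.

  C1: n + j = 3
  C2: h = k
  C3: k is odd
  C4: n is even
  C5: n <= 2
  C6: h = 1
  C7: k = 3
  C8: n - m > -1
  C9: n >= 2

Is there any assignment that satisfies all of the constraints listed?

Unsatisfiable

Constraint 6 fixes h = 1 and constraint 7 fixes k = 3, but constraint 2 requires h = k. Since 1 ≠ 3, contradiction.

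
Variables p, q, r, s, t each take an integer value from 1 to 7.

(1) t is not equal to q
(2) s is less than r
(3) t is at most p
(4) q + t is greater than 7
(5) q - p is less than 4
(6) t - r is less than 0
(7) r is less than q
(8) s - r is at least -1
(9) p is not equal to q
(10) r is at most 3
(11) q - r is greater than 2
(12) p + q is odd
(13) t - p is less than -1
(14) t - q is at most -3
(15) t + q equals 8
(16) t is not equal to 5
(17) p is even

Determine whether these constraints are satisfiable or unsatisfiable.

Satisfiable

The assignment p = 4, q = 7, r = 2, s = 1, t = 1 works:
  constraint 4 holds since q + t = 8.
  constraint 5 holds since q - p = 3.
  constraint 6 holds since t - r = -1.
The rest check out directly.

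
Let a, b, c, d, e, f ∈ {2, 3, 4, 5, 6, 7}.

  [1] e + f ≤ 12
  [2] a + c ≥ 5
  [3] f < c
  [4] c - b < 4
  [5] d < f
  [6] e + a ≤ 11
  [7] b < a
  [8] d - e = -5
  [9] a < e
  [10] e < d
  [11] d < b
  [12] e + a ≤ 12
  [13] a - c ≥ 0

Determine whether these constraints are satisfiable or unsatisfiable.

Unsatisfiable

Constraints 3, 5, 9, 10, and 13 give a < e, e < d, d < f, f < c, c ≤ a. Chaining: a < e < d < f < c ≤ a, which forces a < a — impossible.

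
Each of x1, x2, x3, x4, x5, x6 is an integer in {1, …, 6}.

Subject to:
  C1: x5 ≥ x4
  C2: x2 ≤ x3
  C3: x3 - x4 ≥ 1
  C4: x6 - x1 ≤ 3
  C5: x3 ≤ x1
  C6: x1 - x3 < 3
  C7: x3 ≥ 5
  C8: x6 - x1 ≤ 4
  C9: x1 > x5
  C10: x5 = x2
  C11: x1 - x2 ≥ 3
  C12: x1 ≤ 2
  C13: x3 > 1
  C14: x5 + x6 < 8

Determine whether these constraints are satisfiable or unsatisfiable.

From constraint 7: x3 ≥ 5. From constraints 5 and 12: x3 ≤ x1 and x1 ≤ 2, so x3 ≤ 2. But 2 < 5, so no value of x3 works.

Unsatisfiable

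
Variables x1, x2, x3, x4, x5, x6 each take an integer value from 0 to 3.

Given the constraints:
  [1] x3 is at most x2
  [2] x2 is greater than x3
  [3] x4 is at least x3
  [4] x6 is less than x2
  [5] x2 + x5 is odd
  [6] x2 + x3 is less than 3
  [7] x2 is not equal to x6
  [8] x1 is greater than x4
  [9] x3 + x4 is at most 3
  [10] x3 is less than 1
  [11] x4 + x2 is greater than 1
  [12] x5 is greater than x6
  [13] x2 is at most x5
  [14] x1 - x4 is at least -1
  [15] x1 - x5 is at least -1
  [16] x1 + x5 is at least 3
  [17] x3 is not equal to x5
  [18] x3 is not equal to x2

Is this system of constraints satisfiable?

Setting (x1, x2, x3, x4, x5, x6) = (3, 1, 0, 2, 2, 0) satisfies everything: constraint 6: x2 + x3 = 1; constraint 9: x3 + x4 = 2, and the others follow.

Satisfiable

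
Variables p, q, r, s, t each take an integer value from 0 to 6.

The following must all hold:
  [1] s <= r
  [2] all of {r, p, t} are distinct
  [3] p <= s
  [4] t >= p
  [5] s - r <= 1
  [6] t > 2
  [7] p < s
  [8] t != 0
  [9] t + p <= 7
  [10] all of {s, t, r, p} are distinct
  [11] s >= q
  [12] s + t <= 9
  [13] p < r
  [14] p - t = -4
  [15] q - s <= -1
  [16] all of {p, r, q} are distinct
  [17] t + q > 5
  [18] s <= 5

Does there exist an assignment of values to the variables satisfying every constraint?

One satisfying assignment is p = 1, q = 2, r = 6, s = 4, t = 5.
For the less obvious constraints — constraint 5: s - r = -2; constraint 9: t + p = 6; constraint 12: s + t = 9 — and the others hold by inspection.

Satisfiable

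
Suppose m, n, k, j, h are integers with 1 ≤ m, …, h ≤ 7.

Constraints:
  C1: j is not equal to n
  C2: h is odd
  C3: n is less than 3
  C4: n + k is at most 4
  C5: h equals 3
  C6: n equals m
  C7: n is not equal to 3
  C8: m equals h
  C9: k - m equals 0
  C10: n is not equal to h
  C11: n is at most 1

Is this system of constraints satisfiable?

Unsatisfiable

From constraints 6 and 8, n = m = h, so n = h. But constraint 10 says n ≠ h. Contradiction.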